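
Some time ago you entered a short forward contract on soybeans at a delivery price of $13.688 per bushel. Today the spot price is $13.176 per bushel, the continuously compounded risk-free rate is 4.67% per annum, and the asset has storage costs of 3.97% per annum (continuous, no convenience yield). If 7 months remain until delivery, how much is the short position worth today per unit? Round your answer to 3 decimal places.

Current fair forward for the remaining 7 months: F = S·e^((r + u)·T), (r + u) = 0.0467 + 0.0397 = 0.0864
F = 13.176 · e^(0.0864 × 7/12) = 13.176 × 1.051692 = 13.8571
Value of long forward = (F − K)·e^(−rT) = (13.8571 − 13.688) · e^(−0.0467·7/12)
= 0.1691 × 0.973126 = 0.165
Short position value = −(long value) = -$0.165

-$0.165 per bushel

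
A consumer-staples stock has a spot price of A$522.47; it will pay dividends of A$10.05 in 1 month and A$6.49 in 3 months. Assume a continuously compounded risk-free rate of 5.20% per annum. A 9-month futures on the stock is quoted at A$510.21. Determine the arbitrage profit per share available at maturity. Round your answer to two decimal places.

PV(dividends) I = 10.05·e^(−0.0520·1/12) + 6.49·e^(−0.0520·3/12) = 16.4127
Fair futures F* = (S − I)·e^(rT) = (522.47 − 16.4127)·e^0.039000 = 506.0573 × 1.039770 = 526.1832
Market A$510.21 < fair 526.1832: forward underpriced → reverse cash-and-carry (short the stock, invest proceeds at r, pay the dividends, go long the forward).
Profit at T = |F_mkt − F*| = |510.21 − 526.1832| = A$15.97 per share

A$15.97 per share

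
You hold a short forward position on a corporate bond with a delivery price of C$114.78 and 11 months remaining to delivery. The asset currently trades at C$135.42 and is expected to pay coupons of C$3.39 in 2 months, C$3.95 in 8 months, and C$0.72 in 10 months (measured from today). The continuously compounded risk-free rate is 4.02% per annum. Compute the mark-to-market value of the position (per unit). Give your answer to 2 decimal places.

-C$16.88

PV(remaining coupons) I = 3.39·e^(−0.0402·2/12) + 3.95·e^(−0.0402·8/12) + 0.72·e^(−0.0402·10/12) = 7.9092
Current forward F = (S − I)·e^(rT) = (135.42 − 7.9092)·e^(0.0402·11/12) = 127.5108 × 1.037537 = 132.2972
Value (long) = (F − K)·e^(−rT) = (132.2972 − 114.78) × 0.963821 = 16.8834
Short position value = −(long value) = -C$16.88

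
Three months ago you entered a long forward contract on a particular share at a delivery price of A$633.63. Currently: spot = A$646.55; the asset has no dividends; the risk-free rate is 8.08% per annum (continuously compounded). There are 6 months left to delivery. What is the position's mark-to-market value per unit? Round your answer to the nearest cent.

A$38.01

Current fair forward for the remaining 6 months: F = S·e^(r·T), r = 0.0808
F = 646.55 · e^(0.0808 × 6/12) = 646.55 × 1.041227 = 673.2053
Value of long forward = (F − K)·e^(−rT) = (673.2053 − 633.63) · e^(−0.0808·6/12)
= 39.5753 × 0.960405 = 38.01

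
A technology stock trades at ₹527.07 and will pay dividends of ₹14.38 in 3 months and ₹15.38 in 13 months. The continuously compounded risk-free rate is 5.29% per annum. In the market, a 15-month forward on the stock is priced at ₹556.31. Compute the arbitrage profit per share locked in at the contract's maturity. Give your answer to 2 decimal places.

PV(dividends) I = 14.38·e^(−0.0529·3/12) + 15.38·e^(−0.0529·13/12) = 28.7145
Fair forward F* = (S − I)·e^(rT) = (527.07 − 28.7145)·e^0.066125 = 498.3555 × 1.068360 = 532.4231
Market ₹556.31 > fair 532.4231: forward overpriced → cash-and-carry (borrow at r, buy the stock and collect the dividends, short the forward).
Profit at T = |F_mkt − F*| = |556.31 − 532.4231| = ₹23.89 per share

₹23.89 per share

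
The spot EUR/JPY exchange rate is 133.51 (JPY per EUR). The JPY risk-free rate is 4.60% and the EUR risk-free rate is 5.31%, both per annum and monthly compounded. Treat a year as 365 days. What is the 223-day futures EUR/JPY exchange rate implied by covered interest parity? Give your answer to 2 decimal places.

132.93

By covered interest parity, F = S · (1+r_JPY/12)^(12T) / (1+r_EUR/12)^(12T)
= 133.51 × 1.028447 / 1.032900 = 133.51 × 0.995689
F = 132.93 JPY per EUR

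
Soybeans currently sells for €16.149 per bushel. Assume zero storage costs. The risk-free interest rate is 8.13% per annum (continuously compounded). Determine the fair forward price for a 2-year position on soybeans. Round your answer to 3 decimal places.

€19.000 per bushel

F = S·e^(rT) = 16.149 · e^(0.0813 × 2) = 16.149 · e^0.162600
= 16.149 × 1.176566 = €19.000 per bushel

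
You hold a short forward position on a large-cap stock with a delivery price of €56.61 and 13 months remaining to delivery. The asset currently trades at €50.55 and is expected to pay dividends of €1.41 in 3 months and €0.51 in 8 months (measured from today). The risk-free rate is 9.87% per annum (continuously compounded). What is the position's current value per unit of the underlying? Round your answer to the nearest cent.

€2.17

PV(remaining dividends) I = 1.41·e^(−0.0987·3/12) + 0.51·e^(−0.0987·8/12) = 1.8532
Current forward F = (S − I)·e^(rT) = (50.55 − 1.8532)·e^(0.0987·13/12) = 48.6968 × 1.112851 = 54.1923
Value (long) = (F − K)·e^(−rT) = (54.1923 − 56.61) × 0.898593 = -2.1725
Short position value = −(long value) = €2.17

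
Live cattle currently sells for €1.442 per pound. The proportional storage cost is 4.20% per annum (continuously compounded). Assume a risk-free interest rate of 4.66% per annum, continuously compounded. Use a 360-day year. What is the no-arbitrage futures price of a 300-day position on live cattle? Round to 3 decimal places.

€1.552 per pound

Net carry = r + u − y = 0.0466 + 0.0420 − 0.0000 = 0.0886
F = S·e^((r+u−y)T) = 1.442 · e^(0.0886 × 300/360) = 1.442 · e^0.073833
= 1.442 × 1.076627 = €1.552 per pound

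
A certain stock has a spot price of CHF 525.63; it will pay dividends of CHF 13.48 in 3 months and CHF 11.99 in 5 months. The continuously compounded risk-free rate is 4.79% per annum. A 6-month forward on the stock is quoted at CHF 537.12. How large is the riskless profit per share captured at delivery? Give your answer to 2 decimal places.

PV(dividends) I = 13.48·e^(−0.0479·3/12) + 11.99·e^(−0.0479·5/12) = 25.0726
Fair forward F* = (S − I)·e^(rT) = (525.63 − 25.0726)·e^0.023950 = 500.5574 × 1.024239 = 512.6904
Market CHF 537.12 > fair 512.6904: forward overpriced → cash-and-carry (borrow at r, buy the stock and collect the dividends, short the forward).
Profit at T = |F_mkt − F*| = |537.12 − 512.6904| = CHF 24.43 per share

CHF 24.43 per share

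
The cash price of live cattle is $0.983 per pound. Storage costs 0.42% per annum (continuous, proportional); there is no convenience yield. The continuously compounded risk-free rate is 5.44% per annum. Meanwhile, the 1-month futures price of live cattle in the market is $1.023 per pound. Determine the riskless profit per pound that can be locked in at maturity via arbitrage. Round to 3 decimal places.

$0.035 per pound

Fair futures: F* = S·e^(carry·T), with carry = (r + u) = 0.0544 + 0.0042 = 0.0586
F* = 0.983 · e^(0.0586 × 1/12) = 0.983 · e^0.004883 = 0.983 × 1.004895 = $0.9878
Market $1.023 > fair $0.9878: forward overpriced → cash-and-carry (buy spot, short the forward).
At maturity, profit = |F_mkt − F*| = |1.023 − 0.9878| = $0.035 per pound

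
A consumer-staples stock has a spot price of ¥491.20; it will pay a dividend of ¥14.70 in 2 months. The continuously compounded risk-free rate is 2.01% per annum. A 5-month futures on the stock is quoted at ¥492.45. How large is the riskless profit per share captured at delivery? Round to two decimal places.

¥11.89 per share

PV(dividends) I = 14.70·e^(−0.0201·2/12) = 14.6508
Fair futures F* = (S − I)·e^(rT) = (491.20 − 14.6508)·e^0.008375 = 476.5492 × 1.008410 = 480.5570
Market ¥492.45 > fair 480.5570: forward overpriced → cash-and-carry (borrow at r, buy the stock and collect the dividends, short the forward).
Profit at T = |F_mkt − F*| = |492.45 − 480.5570| = ¥11.89 per share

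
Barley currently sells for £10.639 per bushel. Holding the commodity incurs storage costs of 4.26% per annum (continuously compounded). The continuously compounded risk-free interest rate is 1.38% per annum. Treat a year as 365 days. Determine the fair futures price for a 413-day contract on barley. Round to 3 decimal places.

Net carry = r + u − y = 0.0138 + 0.0426 − 0.0000 = 0.0564
F = S·e^((r+u−y)T) = 10.639 · e^(0.0564 × 413/365) = 10.639 · e^0.063817
= 10.639 × 1.065897 = £11.340 per bushel

£11.340 per bushel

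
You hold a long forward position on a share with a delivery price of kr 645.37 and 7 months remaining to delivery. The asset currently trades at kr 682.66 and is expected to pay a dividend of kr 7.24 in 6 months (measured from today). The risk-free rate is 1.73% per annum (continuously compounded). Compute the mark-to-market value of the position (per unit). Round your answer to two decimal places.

PV(remaining dividends) I = 7.24·e^(−0.0173·6/12) = 7.1776
Current forward F = (S − I)·e^(rT) = (682.66 − 7.1776)·e^(0.0173·7/12) = 675.4824 × 1.010143 = 682.3338
Value (long) = (F − K)·e^(−rT) = (682.3338 − 645.37) × 0.989959 = 36.5926
Value = kr 36.59

kr 36.59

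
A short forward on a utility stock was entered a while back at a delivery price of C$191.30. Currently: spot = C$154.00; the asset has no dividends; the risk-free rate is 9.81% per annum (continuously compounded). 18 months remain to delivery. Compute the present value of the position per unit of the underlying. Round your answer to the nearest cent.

Current fair forward for the remaining 18 months: F = S·e^(r·T), r = 0.0981
F = 154.00 · e^(0.0981 × 18/12) = 154.00 × 1.158528 = 178.4133
Value of long forward = (F − K)·e^(−rT) = (178.4133 − 191.30) · e^(−0.0981·18/12)
= -12.8867 × 0.863164 = -11.12
Short position value = −(long value) = C$11.12

C$11.12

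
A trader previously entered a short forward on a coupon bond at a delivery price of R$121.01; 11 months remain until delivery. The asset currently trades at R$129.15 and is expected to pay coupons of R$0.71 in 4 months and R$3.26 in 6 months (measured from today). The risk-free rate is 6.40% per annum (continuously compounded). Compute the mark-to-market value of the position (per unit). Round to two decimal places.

-R$11.18

PV(remaining coupons) I = 0.71·e^(−0.0640·4/12) + 3.26·e^(−0.0640·6/12) = 3.8523
Current forward F = (S − I)·e^(rT) = (129.15 − 3.8523)·e^(0.0640·11/12) = 125.2977 × 1.060422 = 132.8684
Value (long) = (F − K)·e^(−rT) = (132.8684 − 121.01) × 0.943021 = 11.1827
Short position value = −(long value) = -R$11.18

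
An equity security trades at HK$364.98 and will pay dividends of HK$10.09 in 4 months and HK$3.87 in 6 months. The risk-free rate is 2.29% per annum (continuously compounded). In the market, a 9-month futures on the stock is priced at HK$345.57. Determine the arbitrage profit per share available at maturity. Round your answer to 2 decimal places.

PV(dividends) I = 10.09·e^(−0.0229·4/12) + 3.87·e^(−0.0229·6/12) = 13.8392
Fair futures F* = (S − I)·e^(rT) = (364.98 − 13.8392)·e^0.017175 = 351.1408 × 1.017323 = 357.2236
Market HK$345.57 < fair 357.2236: forward underpriced → reverse cash-and-carry (short the stock, invest proceeds at r, pay the dividends, go long the forward).
Profit at T = |F_mkt − F*| = |345.57 − 357.2236| = HK$11.65 per share

HK$11.65 per share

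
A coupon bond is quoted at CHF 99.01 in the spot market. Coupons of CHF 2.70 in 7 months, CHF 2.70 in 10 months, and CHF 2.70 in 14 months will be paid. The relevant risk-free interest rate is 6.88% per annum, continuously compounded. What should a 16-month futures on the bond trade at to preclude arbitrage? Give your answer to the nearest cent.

PV(coupons) I = 2.70·e^(−0.0688·7/12) + 2.70·e^(−0.0688·10/12) + 2.70·e^(−0.0688·14/12)
I = 2.5938 + 2.5496 + 2.4917 = 7.6351
F = (S − I)·e^(rT) = (99.01 − 7.6351) · e^(0.0688·16/12)
= 91.3749 · e^0.091733 = 91.3749 × 1.096072 = CHF 100.15

CHF 100.15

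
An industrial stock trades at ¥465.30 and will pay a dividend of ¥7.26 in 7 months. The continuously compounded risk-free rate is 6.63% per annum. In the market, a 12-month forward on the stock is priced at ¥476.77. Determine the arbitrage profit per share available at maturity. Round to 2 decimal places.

PV(dividends) I = 7.26·e^(−0.0663·7/12) = 6.9846
Fair forward F* = (S − I)·e^(rT) = (465.30 − 6.9846)·e^0.066300 = 458.3154 × 1.068547 = 489.7315
Market ¥476.77 < fair 489.7315: forward underpriced → reverse cash-and-carry (short the stock, invest proceeds at r, pay the dividends, go long the forward).
Profit at T = |F_mkt − F*| = |476.77 − 489.7315| = ¥12.96 per share

¥12.96 per share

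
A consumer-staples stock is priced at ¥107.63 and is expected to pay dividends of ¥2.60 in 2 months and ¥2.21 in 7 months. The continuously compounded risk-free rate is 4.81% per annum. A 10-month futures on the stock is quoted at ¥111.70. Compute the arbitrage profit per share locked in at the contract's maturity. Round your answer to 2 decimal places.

PV(dividends) I = 2.60·e^(−0.0481·2/12) + 2.21·e^(−0.0481·7/12) = 4.7281
Fair futures F* = (S − I)·e^(rT) = (107.63 − 4.7281)·e^0.040083 = 102.9019 × 1.040897 = 107.1103
Market ¥111.70 > fair 107.1103: forward overpriced → cash-and-carry (borrow at r, buy the stock and collect the dividends, short the forward).
Profit at T = |F_mkt − F*| = |111.70 − 107.1103| = ¥4.59 per share

¥4.59 per share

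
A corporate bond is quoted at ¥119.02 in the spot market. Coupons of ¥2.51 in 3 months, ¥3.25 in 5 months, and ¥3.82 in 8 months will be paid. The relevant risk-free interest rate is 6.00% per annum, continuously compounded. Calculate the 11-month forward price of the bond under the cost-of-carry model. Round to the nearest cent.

PV(coupons) I = 2.51·e^(−0.0600·3/12) + 3.25·e^(−0.0600·5/12) + 3.82·e^(−0.0600·8/12)
I = 2.4726 + 3.1698 + 3.6702 = 9.3126
F = (S − I)·e^(rT) = (119.02 − 9.3126) · e^(0.0600·11/12)
= 109.7074 · e^0.055000 = 109.7074 × 1.056541 = ¥115.91

¥115.91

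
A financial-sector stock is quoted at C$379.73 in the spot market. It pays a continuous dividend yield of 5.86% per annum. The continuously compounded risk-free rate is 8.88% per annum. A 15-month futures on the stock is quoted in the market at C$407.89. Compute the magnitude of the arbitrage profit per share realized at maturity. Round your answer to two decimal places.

C$13.55 per share

Fair futures: F* = S·e^(carry·T), with carry = (r − q) = 0.0888 − 0.0586 = 0.0302
F* = 379.73 · e^(0.0302 × 15/12) = 379.73 · e^0.037750 = 379.73 × 1.038472 = C$394.3390
Market C$407.89 > fair C$394.3390: forward overpriced → cash-and-carry (buy spot, short the forward).
At maturity, profit = |F_mkt − F*| = |407.89 − 394.3390| = C$13.55 per share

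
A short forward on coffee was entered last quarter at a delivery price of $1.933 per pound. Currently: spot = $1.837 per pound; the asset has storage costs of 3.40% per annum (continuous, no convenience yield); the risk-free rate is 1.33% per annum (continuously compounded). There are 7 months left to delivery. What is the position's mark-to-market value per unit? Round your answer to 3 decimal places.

Current fair forward for the remaining 7 months: F = S·e^((r + u)·T), (r + u) = 0.0133 + 0.0340 = 0.0473
F = 1.837 · e^(0.0473 × 7/12) = 1.837 × 1.027976 = 1.8884
Value of long forward = (F − K)·e^(−rT) = (1.8884 − 1.933) · e^(−0.0133·7/12)
= -0.0446 × 0.992272 = -0.044
Short position value = −(long value) = $0.044

$0.044 per pound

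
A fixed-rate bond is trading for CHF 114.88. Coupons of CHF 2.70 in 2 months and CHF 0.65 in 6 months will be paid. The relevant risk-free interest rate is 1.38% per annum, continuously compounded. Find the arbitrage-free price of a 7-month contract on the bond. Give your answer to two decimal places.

PV(coupons) I = 2.70·e^(−0.0138·2/12) + 0.65·e^(−0.0138·6/12)
I = 2.6938 + 0.6455 = 3.3393
F = (S − I)·e^(rT) = (114.88 − 3.3393) · e^(0.0138·7/12)
= 111.5407 · e^0.008050 = 111.5407 × 1.008082 = CHF 112.44

CHF 112.44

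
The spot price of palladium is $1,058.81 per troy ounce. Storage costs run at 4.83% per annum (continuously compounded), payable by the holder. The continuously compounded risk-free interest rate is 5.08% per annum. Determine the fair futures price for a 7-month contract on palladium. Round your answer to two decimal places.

Net carry = r + u − y = 0.0508 + 0.0483 − 0.0000 = 0.0991
F = S·e^((r+u−y)T) = 1058.81 · e^(0.0991 × 7/12) = 1058.81 · e^0.05780833
= 1058.81 × 1.05951190 = $1,121.82 per troy ounce

$1,121.82 per troy ounce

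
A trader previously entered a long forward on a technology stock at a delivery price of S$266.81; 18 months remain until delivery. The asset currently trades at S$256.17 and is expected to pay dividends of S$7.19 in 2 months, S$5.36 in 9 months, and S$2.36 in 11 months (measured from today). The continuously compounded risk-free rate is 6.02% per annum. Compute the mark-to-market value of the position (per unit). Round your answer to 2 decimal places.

PV(remaining dividends) I = 7.19·e^(−0.0602·2/12) + 5.36·e^(−0.0602·9/12) + 2.36·e^(−0.0602·11/12) = 14.4749
Current forward F = (S − I)·e^(rT) = (256.17 − 14.4749)·e^(0.0602·18/12) = 241.6951 × 1.094503 = 264.5360
Value (long) = (F − K)·e^(−rT) = (264.5360 − 266.81) × 0.913657 = -2.0777
Value = -S$2.08

-S$2.08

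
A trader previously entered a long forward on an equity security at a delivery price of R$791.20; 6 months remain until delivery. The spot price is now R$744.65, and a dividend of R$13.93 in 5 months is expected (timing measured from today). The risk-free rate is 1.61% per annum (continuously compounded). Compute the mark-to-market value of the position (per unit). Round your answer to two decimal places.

PV(remaining dividends) I = 13.93·e^(−0.0161·5/12) = 13.8369
Current forward F = (S − I)·e^(rT) = (744.65 − 13.8369)·e^(0.0161·6/12) = 730.8131 × 1.008082 = 736.7195
Value (long) = (F − K)·e^(−rT) = (736.7195 − 791.20) × 0.991982 = -54.0437
Value = -R$54.04

-R$54.04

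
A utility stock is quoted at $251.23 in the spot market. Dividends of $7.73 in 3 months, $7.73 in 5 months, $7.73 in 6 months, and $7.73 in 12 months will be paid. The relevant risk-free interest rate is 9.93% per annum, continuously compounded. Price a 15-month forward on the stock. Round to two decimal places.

PV(dividends) I = 7.73·e^(−0.0993·3/12) + 7.73·e^(−0.0993·5/12) + 7.73·e^(−0.0993·6/12) + 7.73·e^(−0.0993·12/12)
I = 7.5405 + 7.4167 + 7.3556 + 6.9993 = 29.3121
F = (S − I)·e^(rT) = (251.23 − 29.3121) · e^(0.0993·15/12)
= 221.9179 · e^0.124125 = 221.9179 × 1.132157 = $251.25

$251.25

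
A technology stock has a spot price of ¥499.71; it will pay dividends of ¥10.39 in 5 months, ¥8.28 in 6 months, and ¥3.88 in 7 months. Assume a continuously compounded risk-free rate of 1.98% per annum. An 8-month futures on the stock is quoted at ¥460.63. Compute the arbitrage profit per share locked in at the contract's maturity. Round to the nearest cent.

PV(dividends) I = 10.39·e^(−0.0198·5/12) + 8.28·e^(−0.0198·6/12) + 3.88·e^(−0.0198·7/12) = 22.3385
Fair futures F* = (S − I)·e^(rT) = (499.71 − 22.3385)·e^0.013200 = 477.3715 × 1.013288 = 483.7148
Market ¥460.63 < fair 483.7148: forward underpriced → reverse cash-and-carry (short the stock, invest proceeds at r, pay the dividends, go long the forward).
Profit at T = |F_mkt − F*| = |460.63 − 483.7148| = ¥23.08 per share

¥23.08 per share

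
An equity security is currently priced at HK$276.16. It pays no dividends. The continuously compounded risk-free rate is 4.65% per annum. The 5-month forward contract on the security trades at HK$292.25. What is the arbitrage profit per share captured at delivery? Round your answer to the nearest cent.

Fair forward: F* = S·e^(carry·T), with carry = r = 0.0465
F* = 276.16 · e^(0.0465 × 5/12) = 276.16 · e^0.019375 = 276.16 × 1.019564 = HK$281.5628
Market HK$292.25 > fair HK$281.5628: forward overpriced → cash-and-carry (buy spot, short the forward).
At maturity, profit = |F_mkt − F*| = |292.25 − 281.5628| = HK$10.69 per share

HK$10.69 per share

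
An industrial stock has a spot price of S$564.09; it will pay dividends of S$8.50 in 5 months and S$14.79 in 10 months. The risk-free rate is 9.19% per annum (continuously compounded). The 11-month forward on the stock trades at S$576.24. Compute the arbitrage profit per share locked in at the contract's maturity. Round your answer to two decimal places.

S$13.63 per share

PV(dividends) I = 8.50·e^(−0.0919·5/12) + 14.79·e^(−0.0919·10/12) = 21.8803
Fair forward F* = (S − I)·e^(rT) = (564.09 − 21.8803)·e^0.084242 = 542.2097 × 1.087892 = 589.8656
Market S$576.24 < fair 589.8656: forward underpriced → reverse cash-and-carry (short the stock, invest proceeds at r, pay the dividends, go long the forward).
Profit at T = |F_mkt − F*| = |576.24 − 589.8656| = S$13.63 per share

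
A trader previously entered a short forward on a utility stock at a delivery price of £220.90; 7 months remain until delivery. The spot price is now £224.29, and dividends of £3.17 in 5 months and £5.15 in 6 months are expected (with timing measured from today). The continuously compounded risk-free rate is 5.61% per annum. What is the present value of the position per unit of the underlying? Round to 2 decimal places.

-£2.40

PV(remaining dividends) I = 3.17·e^(−0.0561·5/12) + 5.15·e^(−0.0561·6/12) = 8.1043
Current forward F = (S − I)·e^(rT) = (224.29 − 8.1043)·e^(0.0561·7/12) = 216.1857 × 1.033266 = 223.3773
Value (long) = (F − K)·e^(−rT) = (223.3773 − 220.90) × 0.967805 = 2.3975
Short position value = −(long value) = -£2.40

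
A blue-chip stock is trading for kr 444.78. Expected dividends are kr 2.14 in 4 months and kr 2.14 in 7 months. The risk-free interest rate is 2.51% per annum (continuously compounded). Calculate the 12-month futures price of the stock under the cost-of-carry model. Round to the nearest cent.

kr 451.75

PV(dividends) I = 2.14·e^(−0.0251·4/12) + 2.14·e^(−0.0251·7/12)
I = 2.1222 + 2.1089 = 4.2311
F = (S − I)·e^(rT) = (444.78 − 4.2311) · e^(0.0251·12/12)
= 440.5489 · e^0.025100 = 440.5489 × 1.025418 = kr 451.75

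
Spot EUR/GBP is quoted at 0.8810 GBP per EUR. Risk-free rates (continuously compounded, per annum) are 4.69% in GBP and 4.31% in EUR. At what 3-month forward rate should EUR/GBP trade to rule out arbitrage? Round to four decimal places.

F = S·e^((r_GBP − r_EUR)T) = 0.8810 · e^((0.0469 − 0.0431) × 3/12)
= 0.8810 · e^0.000950 = 0.8810 × 1.000950
F = 0.8818 GBP per EUR

0.8818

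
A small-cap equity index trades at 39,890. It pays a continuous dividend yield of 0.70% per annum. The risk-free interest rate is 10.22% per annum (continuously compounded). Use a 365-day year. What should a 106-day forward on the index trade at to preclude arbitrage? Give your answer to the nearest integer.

F = S·e^((r − q)T) = 39890 · e^((0.1022 − 0.0070) × 106/365)
= 39890 · e^0.027647 = 39890 × 1.028033
F = 41,008

41,008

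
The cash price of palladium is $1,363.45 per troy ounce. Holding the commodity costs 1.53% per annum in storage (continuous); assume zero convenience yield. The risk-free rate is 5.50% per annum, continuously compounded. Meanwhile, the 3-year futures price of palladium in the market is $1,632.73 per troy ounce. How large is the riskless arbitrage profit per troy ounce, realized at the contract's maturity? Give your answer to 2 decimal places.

Fair futures: F* = S·e^(carry·T), with carry = (r + u) = 0.0550 + 0.0153 = 0.0703
F* = 1363.45 · e^(0.0703 × 3) = 1363.45 · e^0.21090000 = 1363.45 × 1.23478887 = $1683.5729
Market $1632.73 < fair $1683.5729: forward underpriced → reverse cash-and-carry (short spot, go long the forward).
At maturity, profit = |F_mkt − F*| = |1632.73 − 1683.5729| = $50.84 per troy ounce

$50.84 per troy ounce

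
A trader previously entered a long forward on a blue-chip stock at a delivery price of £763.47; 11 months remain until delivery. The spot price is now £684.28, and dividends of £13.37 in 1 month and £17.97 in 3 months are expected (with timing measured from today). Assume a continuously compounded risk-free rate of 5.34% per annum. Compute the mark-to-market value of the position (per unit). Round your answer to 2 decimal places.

-£73.76

PV(remaining dividends) I = 13.37·e^(−0.0534·1/12) + 17.97·e^(−0.0534·3/12) = 31.0423
Current forward F = (S − I)·e^(rT) = (684.28 − 31.0423)·e^(0.0534·11/12) = 653.2377 × 1.050168 = 686.0093
Value (long) = (F − K)·e^(−rT) = (686.0093 − 763.47) × 0.952229 = -73.7603
Value = -£73.76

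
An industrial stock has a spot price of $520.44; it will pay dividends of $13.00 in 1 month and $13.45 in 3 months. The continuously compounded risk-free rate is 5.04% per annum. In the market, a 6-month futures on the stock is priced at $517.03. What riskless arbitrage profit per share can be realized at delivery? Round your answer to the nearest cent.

PV(dividends) I = 13.00·e^(−0.0504·1/12) + 13.45·e^(−0.0504·3/12) = 26.2271
Fair futures F* = (S − I)·e^(rT) = (520.44 − 26.2271)·e^0.025200 = 494.2129 × 1.025520 = 506.8252
Market $517.03 > fair 506.8252: forward overpriced → cash-and-carry (borrow at r, buy the stock and collect the dividends, short the forward).
Profit at T = |F_mkt − F*| = |517.03 − 506.8252| = $10.20 per share

$10.20 per share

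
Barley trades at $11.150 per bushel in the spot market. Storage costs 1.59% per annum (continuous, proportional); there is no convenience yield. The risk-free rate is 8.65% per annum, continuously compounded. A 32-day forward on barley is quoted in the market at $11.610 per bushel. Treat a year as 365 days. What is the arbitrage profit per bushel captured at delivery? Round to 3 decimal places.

Fair forward: F* = S·e^(carry·T), with carry = (r + u) = 0.0865 + 0.0159 = 0.1024
F* = 11.150 · e^(0.1024 × 32/365) = 11.150 · e^0.008978 = 11.150 × 1.009018 = $11.2506
Market $11.610 > fair $11.2506: forward overpriced → cash-and-carry (buy spot, short the forward).
At maturity, profit = |F_mkt − F*| = |11.610 − 11.2506| = $0.359 per bushel

$0.359 per bushel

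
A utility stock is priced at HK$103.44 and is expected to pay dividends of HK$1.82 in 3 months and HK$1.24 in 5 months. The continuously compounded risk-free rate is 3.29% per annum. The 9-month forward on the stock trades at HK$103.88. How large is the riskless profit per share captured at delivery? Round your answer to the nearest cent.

PV(dividends) I = 1.82·e^(−0.0329·3/12) + 1.24·e^(−0.0329·5/12) = 3.0282
Fair forward F* = (S − I)·e^(rT) = (103.44 − 3.0282)·e^0.024675 = 100.4118 × 1.024982 = 102.9203
Market HK$103.88 > fair 102.9203: forward overpriced → cash-and-carry (borrow at r, buy the stock and collect the dividends, short the forward).
Profit at T = |F_mkt − F*| = |103.88 − 102.9203| = HK$0.96 per share

HK$0.96 per share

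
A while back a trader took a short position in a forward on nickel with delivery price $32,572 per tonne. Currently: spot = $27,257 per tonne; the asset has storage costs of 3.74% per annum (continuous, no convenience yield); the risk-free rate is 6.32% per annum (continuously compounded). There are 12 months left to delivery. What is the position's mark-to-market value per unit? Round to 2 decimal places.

Current fair forward for the remaining 12 months: F = S·e^((r + u)·T), (r + u) = 0.0632 + 0.0374 = 0.1006
F = 27257 · e^(0.1006 × 12/12) = 27257 × 1.10583422 = 30141.7233
Value of long forward = (F − K)·e^(−rT) = (30141.7233 − 32572) · e^(−0.0632·12/12)
= -2430.2767 × 0.93875570 = -2281.44
Short position value = −(long value) = $2281.44

$2281.44 per tonne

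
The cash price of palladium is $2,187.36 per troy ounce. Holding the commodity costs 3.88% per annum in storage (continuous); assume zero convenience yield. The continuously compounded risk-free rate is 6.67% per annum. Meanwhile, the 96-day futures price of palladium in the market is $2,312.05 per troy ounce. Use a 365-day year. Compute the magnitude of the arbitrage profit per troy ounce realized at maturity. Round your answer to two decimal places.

Fair futures: F* = S·e^(carry·T), with carry = (r + u) = 0.0667 + 0.0388 = 0.1055
F* = 2187.36 · e^(0.1055 × 96/365) = 2187.36 · e^0.02774795 = 2187.36 × 1.02813651 = $2248.9047
Market $2312.05 > fair $2248.9047: forward overpriced → cash-and-carry (buy spot, short the forward).
At maturity, profit = |F_mkt − F*| = |2312.05 − 2248.9047| = $63.15 per troy ounce

$63.15 per troy ounce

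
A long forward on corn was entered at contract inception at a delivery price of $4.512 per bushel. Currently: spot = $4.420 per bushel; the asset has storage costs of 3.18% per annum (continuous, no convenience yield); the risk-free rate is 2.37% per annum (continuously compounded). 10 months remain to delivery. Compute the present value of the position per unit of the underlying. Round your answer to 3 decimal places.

Current fair forward for the remaining 10 months: F = S·e^((r + u)·T), (r + u) = 0.0237 + 0.0318 = 0.0555
F = 4.420 · e^(0.0555 × 10/12) = 4.420 × 1.047336 = 4.6292
Value of long forward = (F − K)·e^(−rT) = (4.6292 − 4.512) · e^(−0.0237·10/12)
= 0.1172 × 0.980444 = 0.115

$0.115 per bushel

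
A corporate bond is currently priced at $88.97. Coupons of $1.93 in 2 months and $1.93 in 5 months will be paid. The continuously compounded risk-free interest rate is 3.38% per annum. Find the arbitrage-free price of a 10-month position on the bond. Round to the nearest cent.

PV(coupons) I = 1.93·e^(−0.0338·2/12) + 1.93·e^(−0.0338·5/12)
I = 1.9192 + 1.9030 = 3.8222
F = (S − I)·e^(rT) = (88.97 − 3.8222) · e^(0.0338·10/12)
= 85.1478 · e^0.028167 = 85.1478 × 1.028567 = $87.58

$87.58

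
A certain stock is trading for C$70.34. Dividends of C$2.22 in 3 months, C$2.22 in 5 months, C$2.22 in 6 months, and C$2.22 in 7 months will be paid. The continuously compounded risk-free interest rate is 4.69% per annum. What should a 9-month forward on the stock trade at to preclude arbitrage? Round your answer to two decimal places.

C$63.85

PV(dividends) I = 2.22·e^(−0.0469·3/12) + 2.22·e^(−0.0469·5/12) + 2.22·e^(−0.0469·6/12) + 2.22·e^(−0.0469·7/12)
I = 2.1941 + 2.1770 + 2.1685 + 2.1601 = 8.6997
F = (S − I)·e^(rT) = (70.34 − 8.6997) · e^(0.0469·9/12)
= 61.6403 · e^0.035175 = 61.6403 × 1.035801 = C$63.85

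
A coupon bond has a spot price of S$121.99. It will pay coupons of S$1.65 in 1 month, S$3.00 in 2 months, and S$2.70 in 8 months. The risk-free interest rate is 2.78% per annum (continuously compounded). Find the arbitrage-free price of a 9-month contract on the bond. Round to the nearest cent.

S$117.12

PV(coupons) I = 1.65·e^(−0.0278·1/12) + 3.00·e^(−0.0278·2/12) + 2.70·e^(−0.0278·8/12)
I = 1.6462 + 2.9861 + 2.6504 = 7.2827
F = (S − I)·e^(rT) = (121.99 − 7.2827) · e^(0.0278·9/12)
= 114.7073 · e^0.020850 = 114.7073 × 1.021069 = S$117.12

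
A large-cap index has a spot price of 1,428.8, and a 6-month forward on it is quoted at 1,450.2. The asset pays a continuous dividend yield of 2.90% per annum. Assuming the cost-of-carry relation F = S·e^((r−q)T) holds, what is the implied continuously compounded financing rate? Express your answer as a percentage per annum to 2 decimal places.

5.87%

From F = S·e^((r−q)T): (r − q) = ln(F/S)/T
ln(1450.2/1428.8) = ln(1.014978) = 0.014867
(r − q) = 0.014867 / (6/12) = 0.029734
r = ln(F/S)/T + q = 0.029734 + 0.0290 = 0.058734
r = 5.87%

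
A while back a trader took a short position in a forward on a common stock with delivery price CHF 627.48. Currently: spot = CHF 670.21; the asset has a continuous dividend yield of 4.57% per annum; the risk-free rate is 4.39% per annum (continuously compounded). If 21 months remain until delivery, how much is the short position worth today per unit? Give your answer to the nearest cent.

-CHF 37.62

Current fair forward for the remaining 21 months: F = S·e^((r − q)·T), (r − q) = 0.0439 − 0.0457 = -0.0018
F = 670.21 · e^(-0.0018 × 21/12) = 670.21 × 0.996855 = 668.1022
Value of long forward = (F − K)·e^(−rT) = (668.1022 − 627.48) · e^(−0.0439·21/12)
= 40.6222 × 0.926052 = 37.62
Short position value = −(long value) = -CHF 37.62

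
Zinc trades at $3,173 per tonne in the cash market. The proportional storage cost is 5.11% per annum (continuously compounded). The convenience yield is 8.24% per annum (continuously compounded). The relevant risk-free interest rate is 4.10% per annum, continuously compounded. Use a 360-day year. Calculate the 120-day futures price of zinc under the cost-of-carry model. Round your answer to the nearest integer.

Net carry = r + u − y = 0.0410 + 0.0511 − 0.0824 = 0.0097
F = S·e^((r+u−y)T) = 3173 · e^(0.0097 × 120/360) = 3173 · e^0.003233
= 3173 × 1.003238 = $3,183 per tonne

$3,183 per tonne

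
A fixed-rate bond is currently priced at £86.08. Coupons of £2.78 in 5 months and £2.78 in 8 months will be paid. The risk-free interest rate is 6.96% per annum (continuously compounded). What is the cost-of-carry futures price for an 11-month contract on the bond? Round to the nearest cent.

£86.04

PV(coupons) I = 2.78·e^(−0.0696·5/12) + 2.78·e^(−0.0696·8/12)
I = 2.7005 + 2.6540 = 5.3545
F = (S − I)·e^(rT) = (86.08 − 5.3545) · e^(0.0696·11/12)
= 80.7255 · e^0.063800 = 80.7255 × 1.065879 = £86.04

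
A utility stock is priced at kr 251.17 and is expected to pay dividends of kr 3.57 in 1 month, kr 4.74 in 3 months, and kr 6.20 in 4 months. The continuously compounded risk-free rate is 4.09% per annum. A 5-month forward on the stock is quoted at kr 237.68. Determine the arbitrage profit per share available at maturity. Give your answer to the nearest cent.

kr 3.19 per share

PV(dividends) I = 3.57·e^(−0.0409·1/12) + 4.74·e^(−0.0409·3/12) + 6.20·e^(−0.0409·4/12) = 14.3657
Fair forward F* = (S − I)·e^(rT) = (251.17 − 14.3657)·e^0.017042 = 236.8043 × 1.017188 = 240.8745
Market kr 237.68 < fair 240.8745: forward underpriced → reverse cash-and-carry (short the stock, invest proceeds at r, pay the dividends, go long the forward).
Profit at T = |F_mkt − F*| = |237.68 − 240.8745| = kr 3.19 per share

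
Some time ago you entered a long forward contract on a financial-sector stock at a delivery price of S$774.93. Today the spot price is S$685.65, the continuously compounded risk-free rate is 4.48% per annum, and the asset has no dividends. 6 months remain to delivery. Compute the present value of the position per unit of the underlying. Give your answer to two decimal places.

Current fair forward for the remaining 6 months: F = S·e^(r·T), r = 0.0448
F = 685.65 · e^(0.0448 × 6/12) = 685.65 × 1.022653 = 701.1820
Value of long forward = (F − K)·e^(−rT) = (701.1820 − 774.93) · e^(−0.0448·6/12)
= -73.7480 × 0.977849 = -72.11

-S$72.11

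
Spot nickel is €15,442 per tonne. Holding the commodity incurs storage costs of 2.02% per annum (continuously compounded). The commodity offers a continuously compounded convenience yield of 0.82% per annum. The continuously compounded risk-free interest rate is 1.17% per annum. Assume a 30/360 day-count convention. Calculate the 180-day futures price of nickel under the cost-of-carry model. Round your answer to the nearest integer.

Net carry = r + u − y = 0.0117 + 0.0202 − 0.0082 = 0.0237
F = S·e^((r+u−y)T) = 15442 · e^(0.0237 × 180/360) = 15442 · e^0.011850
= 15442 × 1.011920 = €15,626 per tonne

€15,626 per tonne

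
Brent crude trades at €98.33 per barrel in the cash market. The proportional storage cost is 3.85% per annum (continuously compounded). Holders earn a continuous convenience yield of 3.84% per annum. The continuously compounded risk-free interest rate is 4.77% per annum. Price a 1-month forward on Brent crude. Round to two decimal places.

Net carry = r + u − y = 0.0477 + 0.0385 − 0.0384 = 0.0478
F = S·e^((r+u−y)T) = 98.33 · e^(0.0478 × 1/12) = 98.33 · e^0.003983
= 98.33 × 1.003991 = €98.72 per barrel

€98.72 per barrel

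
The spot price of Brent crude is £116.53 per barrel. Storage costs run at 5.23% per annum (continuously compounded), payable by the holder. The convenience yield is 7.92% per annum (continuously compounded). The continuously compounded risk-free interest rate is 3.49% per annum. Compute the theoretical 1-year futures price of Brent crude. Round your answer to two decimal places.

£117.47 per barrel

Net carry = r + u − y = 0.0349 + 0.0523 − 0.0792 = 0.0080
F = S·e^((r+u−y)T) = 116.53 · e^(0.0080 × 1) = 116.53 · e^0.008000
= 116.53 × 1.008032 = £117.47 per barrel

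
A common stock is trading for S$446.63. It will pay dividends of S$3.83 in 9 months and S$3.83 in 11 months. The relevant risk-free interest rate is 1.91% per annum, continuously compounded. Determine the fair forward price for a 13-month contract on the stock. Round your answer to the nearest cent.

S$448.27

PV(dividends) I = 3.83·e^(−0.0191·9/12) + 3.83·e^(−0.0191·11/12)
I = 3.7755 + 3.7635 = 7.5390
F = (S − I)·e^(rT) = (446.63 − 7.5390) · e^(0.0191·13/12)
= 439.0910 · e^0.020692 = 439.0910 × 1.020908 = S$448.27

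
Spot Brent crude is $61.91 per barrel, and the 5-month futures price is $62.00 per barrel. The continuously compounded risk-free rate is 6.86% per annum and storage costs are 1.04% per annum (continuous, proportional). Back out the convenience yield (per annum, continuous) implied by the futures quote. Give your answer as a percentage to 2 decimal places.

F = S·e^((r+u−y)T) ⇒ (r+u−y) = ln(F/S)/T
ln(62.00/61.91) = 0.001453; /T ⇒ 0.003487
y = r + u − ln(F/S)/T = 0.0686 + 0.0104 − 0.003487 = 0.075513
y = 7.55%

7.55%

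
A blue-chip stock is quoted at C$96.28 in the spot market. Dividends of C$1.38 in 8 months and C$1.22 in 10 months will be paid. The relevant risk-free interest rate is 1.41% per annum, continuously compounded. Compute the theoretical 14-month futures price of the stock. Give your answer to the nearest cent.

PV(dividends) I = 1.38·e^(−0.0141·8/12) + 1.22·e^(−0.0141·10/12)
I = 1.3671 + 1.2057 = 2.5728
F = (S − I)·e^(rT) = (96.28 − 2.5728) · e^(0.0141·14/12)
= 93.7072 · e^0.016450 = 93.7072 × 1.016586 = C$95.26

C$95.26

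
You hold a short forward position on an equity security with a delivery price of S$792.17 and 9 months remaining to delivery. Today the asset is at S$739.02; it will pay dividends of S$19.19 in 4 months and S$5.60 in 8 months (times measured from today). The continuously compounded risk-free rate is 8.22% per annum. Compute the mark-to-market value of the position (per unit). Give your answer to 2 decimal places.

PV(remaining dividends) I = 19.19·e^(−0.0822·4/12) + 5.60·e^(−0.0822·8/12) = 23.9727
Current forward F = (S − I)·e^(rT) = (739.02 − 23.9727)·e^(0.0822·9/12) = 715.0473 × 1.063590 = 760.5172
Value (long) = (F − K)·e^(−rT) = (760.5172 − 792.17) × 0.940212 = -29.7603
Short position value = −(long value) = S$29.76

S$29.76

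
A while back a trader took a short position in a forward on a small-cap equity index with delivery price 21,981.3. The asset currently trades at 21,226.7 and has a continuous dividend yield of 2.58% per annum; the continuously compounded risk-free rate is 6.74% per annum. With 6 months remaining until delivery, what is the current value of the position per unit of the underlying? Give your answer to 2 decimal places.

298.24

Current fair forward for the remaining 6 months: F = S·e^((r − q)·T), (r − q) = 0.0674 − 0.0258 = 0.0416
F = 21226.7 · e^(0.0416 × 6/12) = 21226.7 × 1.02101783 = 21672.8392
Value of long forward = (F − K)·e^(−rT) = (21672.8392 − 21981.3) · e^(−0.0674·6/12)
= -308.4608 × 0.96686152 = -298.24
Short position value = −(long value) = 298.24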